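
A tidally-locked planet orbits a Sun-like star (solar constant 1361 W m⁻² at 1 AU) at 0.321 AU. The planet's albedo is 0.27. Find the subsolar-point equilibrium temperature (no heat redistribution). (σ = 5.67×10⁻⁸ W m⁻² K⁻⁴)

T_ss ≈ 642 K

Flux at 0.321 AU: S = 1361/0.321² = 1.32×10⁴ W m⁻².
At the subsolar point the surface absorbs S(1−A) and emits σT⁴ per unit area — no factor of 4, since only the local patch is in balance.
T = [1.32×10⁴ × 0.73 / 5.67×10⁻⁸]^(1/4) = (1.70×10¹¹)^(1/4) = 642 K.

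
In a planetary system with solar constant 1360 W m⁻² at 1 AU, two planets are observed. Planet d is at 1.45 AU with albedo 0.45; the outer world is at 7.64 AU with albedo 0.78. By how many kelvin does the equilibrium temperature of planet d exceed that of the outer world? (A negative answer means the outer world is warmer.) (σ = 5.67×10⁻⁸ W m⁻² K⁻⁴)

ΔT ≈ 130.1 K

T_eq = [S₀(1−A)/(4σd²)]^(1/4), so T ∝ (1−A)^(1/4) / √d.
T₁ = [1360×0.55/(4×5.67×10⁻⁸×1.45²)]^(1/4) = 199.01 K.
T₂ = [1360×0.22/(4×5.67×10⁻⁸×7.64²)]^(1/4) = 68.95 K.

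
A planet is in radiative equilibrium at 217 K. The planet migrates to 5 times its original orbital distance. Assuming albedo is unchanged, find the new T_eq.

T_eq ∝ L^(1/4) · d^(−1/2).
T′ = 217 / 5^(1/2) = 97.0 K.

T_eq ≈ 97.0 K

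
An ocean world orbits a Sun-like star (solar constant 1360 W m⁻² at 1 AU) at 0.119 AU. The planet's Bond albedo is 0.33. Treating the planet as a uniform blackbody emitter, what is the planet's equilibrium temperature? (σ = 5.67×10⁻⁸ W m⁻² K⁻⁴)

Flux at 0.119 AU: S = 1360/0.119² = 9.60×10⁴ W m⁻².
Energy balance: absorbed = emitted ⇒ πR²·S(1−A) = 4πR²·σT_eq⁴, so T_eq⁴ = S(1−A)/(4σ).
T_eq = [9.60×10⁴ × 0.67 / (4 × 5.67×10⁻⁸)]^(1/4) = (2.84×10¹¹)^(1/4) = 730 K.

T_eq ≈ 730 K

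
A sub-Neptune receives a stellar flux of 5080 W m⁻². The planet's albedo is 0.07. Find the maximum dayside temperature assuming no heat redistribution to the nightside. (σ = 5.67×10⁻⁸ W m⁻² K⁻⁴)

T_ss ≈ 537 K

With no redistribution each surface element balances locally: S(1−A) = σT⁴.
T = [5080 × 0.93 / 5.67×10⁻⁸]^(1/4) = (8.33×10¹⁰)^(1/4) = 537 K.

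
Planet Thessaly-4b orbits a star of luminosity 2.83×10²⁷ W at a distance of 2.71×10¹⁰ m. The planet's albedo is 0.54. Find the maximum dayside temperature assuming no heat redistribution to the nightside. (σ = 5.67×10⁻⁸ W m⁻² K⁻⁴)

Flux: S = L/(4πd²) = 2.83×10²⁷/(4π×(2.71×10¹⁰)²) = 3.07×10⁵ W m⁻².
With no redistribution each surface element balances locally: S(1−A) = σT⁴.
T = [3.07×10⁵ × 0.46 / 5.67×10⁻⁸]^(1/4) = (2.49×10¹²)^(1/4) = 1260 K.

T_ss ≈ 1260 K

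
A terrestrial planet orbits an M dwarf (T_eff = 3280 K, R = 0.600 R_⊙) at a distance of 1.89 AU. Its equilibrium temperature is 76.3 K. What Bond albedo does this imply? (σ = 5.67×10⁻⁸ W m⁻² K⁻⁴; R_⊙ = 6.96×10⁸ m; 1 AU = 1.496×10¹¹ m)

A ≈ 0.46

R_⋆ = 0.600 × 6.96×10⁸ = 4.18×10⁸ m.
d = 1.89 AU = 2.83×10¹¹ m.
L = 4πR_⋆²σT_⋆⁴ = 4π(4.18×10⁸)² × 5.67×10⁻⁸ × (3280)⁴ = 1.44×10²⁵ W.
S = L/(4πd²) = 14.3 W m⁻².
From T_eq⁴ = S(1−A)/(4σ): 1−A = 4σT_eq⁴/S.
1−A = 4 × 5.67×10⁻⁸ × (76.3)⁴ / 14.3 = 0.537.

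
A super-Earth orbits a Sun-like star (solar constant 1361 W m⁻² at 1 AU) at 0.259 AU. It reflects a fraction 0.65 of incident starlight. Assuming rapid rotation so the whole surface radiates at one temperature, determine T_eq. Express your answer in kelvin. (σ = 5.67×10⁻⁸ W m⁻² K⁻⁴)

T_eq ≈ 421 K

Flux at 0.259 AU: S = 1361/0.259² = 2.03×10⁴ W m⁻².
Energy balance: absorbed = emitted ⇒ πR²·S(1−A) = 4πR²·σT_eq⁴, so T_eq⁴ = S(1−A)/(4σ).
T_eq = [2.03×10⁴ × 0.35 / (4 × 5.67×10⁻⁸)]^(1/4) = (3.13×10¹⁰)^(1/4) = 421 K.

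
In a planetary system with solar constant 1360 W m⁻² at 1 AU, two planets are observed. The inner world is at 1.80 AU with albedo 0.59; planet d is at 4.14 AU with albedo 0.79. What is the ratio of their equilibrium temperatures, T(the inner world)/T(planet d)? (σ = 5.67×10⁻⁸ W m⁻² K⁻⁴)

T₁/T₂ ≈ 1.793

T_eq = [S₀(1−A)/(4σd²)]^(1/4), so T ∝ (1−A)^(1/4) / √d.
T₁ = [1360×0.41/(4×5.67×10⁻⁸×1.80²)]^(1/4) = 165.97 K.
T₂ = [1360×0.21/(4×5.67×10⁻⁸×4.14²)]^(1/4) = 92.58 K.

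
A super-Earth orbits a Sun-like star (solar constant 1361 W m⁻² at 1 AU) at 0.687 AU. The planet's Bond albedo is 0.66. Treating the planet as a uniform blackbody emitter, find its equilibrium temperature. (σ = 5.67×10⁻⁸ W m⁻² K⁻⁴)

T_eq ≈ 256 K

Flux at 0.687 AU: S = 1361/0.687² = 2880 W m⁻².
Energy balance: absorbed = emitted ⇒ πR²·S(1−A) = 4πR²·σT_eq⁴, so T_eq⁴ = S(1−A)/(4σ).
T_eq = [2880 × 0.34 / (4 × 5.67×10⁻⁸)]^(1/4) = (4.32×10⁹)^(1/4) = 256 K.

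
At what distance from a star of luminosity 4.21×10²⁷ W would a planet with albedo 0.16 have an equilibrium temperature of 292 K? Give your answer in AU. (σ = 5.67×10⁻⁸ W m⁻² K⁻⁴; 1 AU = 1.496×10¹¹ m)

d ≈ 2.76 AU

From T_eq⁴ = L(1−A)/(16πσd²): d = √[L(1−A)/(16πσT_eq⁴)].
d = √[4.21×10²⁷ × 0.84 / (16π × 5.67×10⁻⁸ × (292)⁴)] = 4.13×10¹¹ m = 2.76 AU.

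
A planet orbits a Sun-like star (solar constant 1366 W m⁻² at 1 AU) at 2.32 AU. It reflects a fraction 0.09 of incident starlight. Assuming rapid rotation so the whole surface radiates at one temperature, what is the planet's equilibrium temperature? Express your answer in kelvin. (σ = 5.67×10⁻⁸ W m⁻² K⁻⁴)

Flux at 2.32 AU: S = 1366/2.32² = 254 W m⁻².
Energy balance: absorbed = emitted ⇒ πR²·S(1−A) = 4πR²·σT_eq⁴, so T_eq⁴ = S(1−A)/(4σ).
T_eq = [254 × 0.91 / (4 × 5.67×10⁻⁸)]^(1/4) = (1.02×10⁹)^(1/4) = 179 K.

T_eq ≈ 179 K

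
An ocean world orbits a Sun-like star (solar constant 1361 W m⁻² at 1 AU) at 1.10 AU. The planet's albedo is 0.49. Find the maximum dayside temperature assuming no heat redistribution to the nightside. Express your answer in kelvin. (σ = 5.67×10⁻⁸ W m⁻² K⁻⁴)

T_ss ≈ 317 K

Flux at 1.10 AU: S = 1361/1.10² = 1120 W m⁻².
With no redistribution each surface element balances locally: S(1−A) = σT⁴.
T = [1120 × 0.51 / 5.67×10⁻⁸]^(1/4) = (1.01×10¹⁰)^(1/4) = 317 K.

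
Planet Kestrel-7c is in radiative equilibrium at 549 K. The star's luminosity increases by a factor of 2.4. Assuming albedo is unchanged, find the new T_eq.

T_eq ∝ L^(1/4) · d^(−1/2).
T′ = 549 × 2.4^(1/4) = 683 K.

T_eq ≈ 683 K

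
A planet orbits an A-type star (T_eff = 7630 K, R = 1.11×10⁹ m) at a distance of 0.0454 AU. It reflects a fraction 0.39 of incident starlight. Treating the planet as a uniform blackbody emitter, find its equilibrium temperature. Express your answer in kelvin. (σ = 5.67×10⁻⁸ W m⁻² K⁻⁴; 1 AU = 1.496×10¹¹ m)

T_eq ≈ 1930 K

d = 0.0454 AU = 6.79×10⁹ m.
L = 4πR_⋆²σT_⋆⁴ = 4π(1.11×10⁹)² × 5.67×10⁻⁸ × (7630)⁴ = 2.98×10²⁷ W.
S = L/(4πd²) = 5.13×10⁶ W m⁻².
Energy balance: absorbed = emitted ⇒ πR²·S(1−A) = 4πR²·σT_eq⁴, so T_eq⁴ = S(1−A)/(4σ).
T_eq = [5.13×10⁶ × 0.61 / (4 × 5.67×10⁻⁸)]^(1/4) = (1.38×10¹³)^(1/4) = 1930 K.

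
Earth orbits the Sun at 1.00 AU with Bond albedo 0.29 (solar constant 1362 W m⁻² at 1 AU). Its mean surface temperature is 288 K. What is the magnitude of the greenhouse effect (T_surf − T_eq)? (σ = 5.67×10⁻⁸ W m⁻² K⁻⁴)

S = 1362/1.00² = 1362 W m⁻².
T_eq = [S(1−A)/(4σ)]^(1/4) = [1362×0.71/(4×5.67×10⁻⁸)]^(1/4) = 255.5 K.
ΔT = T_surf − T_eq = 288 − 255.5.

ΔT ≈ 32.5 K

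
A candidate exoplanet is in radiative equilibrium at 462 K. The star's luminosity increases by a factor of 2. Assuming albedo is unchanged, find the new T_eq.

T_eq ∝ L^(1/4) · d^(−1/2).
T′ = 462 × 2^(1/4) = 549 K.

T_eq ≈ 549 K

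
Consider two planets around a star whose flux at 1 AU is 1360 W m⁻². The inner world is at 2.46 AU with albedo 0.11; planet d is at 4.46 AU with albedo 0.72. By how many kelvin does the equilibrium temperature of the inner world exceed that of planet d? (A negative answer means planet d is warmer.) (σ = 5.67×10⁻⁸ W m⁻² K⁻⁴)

T_eq = [S₀(1−A)/(4σd²)]^(1/4), so T ∝ (1−A)^(1/4) / √d.
T₁ = [1360×0.89/(4×5.67×10⁻⁸×2.46²)]^(1/4) = 172.33 K.
T₂ = [1360×0.28/(4×5.67×10⁻⁸×4.46²)]^(1/4) = 95.85 K.

ΔT ≈ 76.5 K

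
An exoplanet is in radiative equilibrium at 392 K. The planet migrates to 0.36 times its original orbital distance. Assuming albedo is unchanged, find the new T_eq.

T_eq ≈ 653 K

T_eq ∝ L^(1/4) · d^(−1/2).
T′ = 392 / 0.36^(1/2) = 653 K.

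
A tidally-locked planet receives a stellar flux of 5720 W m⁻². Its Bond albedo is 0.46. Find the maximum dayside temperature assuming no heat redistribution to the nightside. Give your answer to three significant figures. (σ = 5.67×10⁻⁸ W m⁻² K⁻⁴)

T_ss ≈ 483 K

With no redistribution each surface element balances locally: S(1−A) = σT⁴.
T = [5720 × 0.54 / 5.67×10⁻⁸]^(1/4) = (5.45×10¹⁰)^(1/4) = 483 K.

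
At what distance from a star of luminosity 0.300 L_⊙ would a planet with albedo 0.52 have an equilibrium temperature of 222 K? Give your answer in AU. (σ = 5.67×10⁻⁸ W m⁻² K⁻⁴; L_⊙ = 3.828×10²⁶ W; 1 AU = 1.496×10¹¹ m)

L = 0.300 × 3.828×10²⁶ = 1.15×10²⁶ W.
From T_eq⁴ = L(1−A)/(16πσd²): d = √[L(1−A)/(16πσT_eq⁴)].
d = √[1.15×10²⁶ × 0.48 / (16π × 5.67×10⁻⁸ × (222)⁴)] = 8.92×10¹⁰ m = 0.596 AU.

d ≈ 0.596 AU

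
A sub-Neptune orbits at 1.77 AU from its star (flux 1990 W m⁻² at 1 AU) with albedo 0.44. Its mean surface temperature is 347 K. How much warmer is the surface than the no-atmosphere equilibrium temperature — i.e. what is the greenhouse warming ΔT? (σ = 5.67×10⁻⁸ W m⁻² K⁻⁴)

S = 1990/1.77² = 635.2 W m⁻².
T_eq = [S(1−A)/(4σ)]^(1/4) = [635.2×0.56/(4×5.67×10⁻⁸)]^(1/4) = 199.0 K.
ΔT = T_surf − T_eq = 347 − 199.0.

ΔT ≈ 148.0 K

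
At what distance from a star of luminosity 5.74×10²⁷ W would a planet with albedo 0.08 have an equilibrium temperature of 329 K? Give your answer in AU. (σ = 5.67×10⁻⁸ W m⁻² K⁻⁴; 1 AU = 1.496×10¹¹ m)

From T_eq⁴ = L(1−A)/(16πσd²): d = √[L(1−A)/(16πσT_eq⁴)].
d = √[5.74×10²⁷ × 0.92 / (16π × 5.67×10⁻⁸ × (329)⁴)] = 3.98×10¹¹ m = 2.66 AU.

d ≈ 2.66 AU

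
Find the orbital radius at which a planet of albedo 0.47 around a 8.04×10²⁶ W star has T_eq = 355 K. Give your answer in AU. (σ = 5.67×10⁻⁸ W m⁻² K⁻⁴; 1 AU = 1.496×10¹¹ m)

d ≈ 0.649 AU

From T_eq⁴ = L(1−A)/(16πσd²): d = √[L(1−A)/(16πσT_eq⁴)].
d = √[8.04×10²⁶ × 0.53 / (16π × 5.67×10⁻⁸ × (355)⁴)] = 9.70×10¹⁰ m = 0.649 AU.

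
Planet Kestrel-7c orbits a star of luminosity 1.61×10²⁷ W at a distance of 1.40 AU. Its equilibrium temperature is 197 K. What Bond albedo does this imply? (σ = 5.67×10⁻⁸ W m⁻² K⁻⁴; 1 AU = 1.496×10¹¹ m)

A ≈ 0.88

d = 1.40 AU = 2.09×10¹¹ m.
Flux: S = L/(4πd²) = 1.61×10²⁷/(4π×(2.09×10¹¹)²) = 2920 W m⁻².
From T_eq⁴ = S(1−A)/(4σ): 1−A = 4σT_eq⁴/S.
1−A = 4 × 5.67×10⁻⁸ × (197)⁴ / 2920 = 0.117.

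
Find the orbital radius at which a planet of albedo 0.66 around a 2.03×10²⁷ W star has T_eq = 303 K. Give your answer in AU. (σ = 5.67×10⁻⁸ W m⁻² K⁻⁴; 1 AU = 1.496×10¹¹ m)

d ≈ 1.13 AU

From T_eq⁴ = L(1−A)/(16πσd²): d = √[L(1−A)/(16πσT_eq⁴)].
d = √[2.03×10²⁷ × 0.34 / (16π × 5.67×10⁻⁸ × (303)⁴)] = 1.70×10¹¹ m = 1.13 AU.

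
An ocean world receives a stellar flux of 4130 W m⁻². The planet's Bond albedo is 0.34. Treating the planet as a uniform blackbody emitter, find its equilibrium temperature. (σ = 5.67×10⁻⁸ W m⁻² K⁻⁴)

Energy balance: absorbed = emitted ⇒ πR²·S(1−A) = 4πR²·σT_eq⁴, so T_eq⁴ = S(1−A)/(4σ).
T_eq = [4130 × 0.66 / (4 × 5.67×10⁻⁸)]^(1/4) = (1.20×10¹⁰)^(1/4) = 331 K.

T_eq ≈ 331 K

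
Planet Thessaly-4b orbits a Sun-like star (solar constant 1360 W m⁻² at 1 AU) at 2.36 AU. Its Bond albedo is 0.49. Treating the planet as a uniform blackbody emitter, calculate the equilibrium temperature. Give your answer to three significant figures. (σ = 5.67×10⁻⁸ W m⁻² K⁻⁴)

T_eq ≈ 153 K

Flux at 2.36 AU: S = 1360/2.36² = 244 W m⁻².
Energy balance: absorbed = emitted ⇒ πR²·S(1−A) = 4πR²·σT_eq⁴, so T_eq⁴ = S(1−A)/(4σ).
T_eq = [244 × 0.51 / (4 × 5.67×10⁻⁸)]^(1/4) = (5.49×10⁸)^(1/4) = 153 K.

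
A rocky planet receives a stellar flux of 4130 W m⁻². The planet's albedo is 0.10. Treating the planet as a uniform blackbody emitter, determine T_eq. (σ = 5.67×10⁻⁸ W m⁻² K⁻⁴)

T_eq ≈ 358 K

Energy balance: absorbed = emitted ⇒ πR²·S(1−A) = 4πR²·σT_eq⁴, so T_eq⁴ = S(1−A)/(4σ).
T_eq = [4130 × 0.90 / (4 × 5.67×10⁻⁸)]^(1/4) = (1.64×10¹⁰)^(1/4) = 358 K.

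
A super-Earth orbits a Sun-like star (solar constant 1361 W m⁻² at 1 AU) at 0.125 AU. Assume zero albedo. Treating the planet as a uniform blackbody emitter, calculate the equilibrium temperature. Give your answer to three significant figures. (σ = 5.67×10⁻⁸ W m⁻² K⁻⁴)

T_eq ≈ 787 K

Flux at 0.125 AU: S = 1361/0.125² = 8.71×10⁴ W m⁻².
Energy balance: absorbed = emitted ⇒ πR²·S(1−A) = 4πR²·σT_eq⁴, so T_eq⁴ = S(1−A)/(4σ).
T_eq = [8.71×10⁴ × 1.00 / (4 × 5.67×10⁻⁸)]^(1/4) = (3.84×10¹¹)^(1/4) = 787 K.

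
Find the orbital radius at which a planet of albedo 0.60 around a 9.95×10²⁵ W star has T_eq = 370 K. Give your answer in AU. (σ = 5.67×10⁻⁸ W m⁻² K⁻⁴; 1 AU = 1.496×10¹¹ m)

d ≈ 0.182 AU

From T_eq⁴ = L(1−A)/(16πσd²): d = √[L(1−A)/(16πσT_eq⁴)].
d = √[9.95×10²⁵ × 0.40 / (16π × 5.67×10⁻⁸ × (370)⁴)] = 2.73×10¹⁰ m = 0.182 AU.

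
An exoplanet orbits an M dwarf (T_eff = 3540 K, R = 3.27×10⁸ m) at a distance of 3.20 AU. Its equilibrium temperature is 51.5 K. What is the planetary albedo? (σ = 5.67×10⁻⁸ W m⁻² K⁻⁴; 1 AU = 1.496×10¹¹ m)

A ≈ 0.62

d = 3.20 AU = 4.79×10¹¹ m.
L = 4πR_⋆²σT_⋆⁴ = 4π(3.27×10⁸)² × 5.67×10⁻⁸ × (3540)⁴ = 1.20×10²⁵ W.
S = L/(4πd²) = 4.15 W m⁻².
From T_eq⁴ = S(1−A)/(4σ): 1−A = 4σT_eq⁴/S.
1−A = 4 × 5.67×10⁻⁸ × (51.5)⁴ / 4.15 = 0.384.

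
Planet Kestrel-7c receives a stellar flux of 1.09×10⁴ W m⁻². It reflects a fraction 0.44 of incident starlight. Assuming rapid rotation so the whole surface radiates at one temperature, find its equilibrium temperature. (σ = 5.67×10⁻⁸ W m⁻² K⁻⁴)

T_eq ≈ 405 K

Energy balance: absorbed = emitted ⇒ πR²·S(1−A) = 4πR²·σT_eq⁴, so T_eq⁴ = S(1−A)/(4σ).
T_eq = [1.09×10⁴ × 0.56 / (4 × 5.67×10⁻⁸)]^(1/4) = (2.69×10¹⁰)^(1/4) = 405 K.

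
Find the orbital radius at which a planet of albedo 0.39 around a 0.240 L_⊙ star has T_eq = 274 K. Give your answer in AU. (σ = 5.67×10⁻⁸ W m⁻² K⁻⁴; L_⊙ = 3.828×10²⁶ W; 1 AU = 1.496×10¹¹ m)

d ≈ 0.395 AU

L = 0.240 × 3.828×10²⁶ = 9.19×10²⁵ W.
From T_eq⁴ = L(1−A)/(16πσd²): d = √[L(1−A)/(16πσT_eq⁴)].
d = √[9.19×10²⁵ × 0.61 / (16π × 5.67×10⁻⁸ × (274)⁴)] = 5.91×10¹⁰ m = 0.395 AU.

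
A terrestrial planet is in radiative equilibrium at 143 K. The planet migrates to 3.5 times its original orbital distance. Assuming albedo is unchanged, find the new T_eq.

T_eq ≈ 76.4 K

T_eq ∝ L^(1/4) · d^(−1/2).
T′ = 143 / 3.5^(1/2) = 76.4 K.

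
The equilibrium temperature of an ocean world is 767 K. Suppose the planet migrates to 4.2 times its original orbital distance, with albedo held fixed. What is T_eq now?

T_eq ≈ 374 K

T_eq ∝ L^(1/4) · d^(−1/2).
T′ = 767 / 4.2^(1/2) = 374 K.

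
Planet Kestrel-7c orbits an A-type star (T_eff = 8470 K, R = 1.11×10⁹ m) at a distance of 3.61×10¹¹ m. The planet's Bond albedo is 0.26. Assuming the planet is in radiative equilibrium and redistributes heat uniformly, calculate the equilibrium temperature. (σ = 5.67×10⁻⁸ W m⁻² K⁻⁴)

T_eq ≈ 308 K

L = 4πR_⋆²σT_⋆⁴ = 4π(1.11×10⁹)² × 5.67×10⁻⁸ × (8470)⁴ = 4.52×10²⁷ W.
S = L/(4πd²) = 2760 W m⁻².
Energy balance: absorbed = emitted ⇒ πR²·S(1−A) = 4πR²·σT_eq⁴, so T_eq⁴ = S(1−A)/(4σ).
T_eq = [2760 × 0.74 / (4 × 5.67×10⁻⁸)]^(1/4) = (9.00×10⁹)^(1/4) = 308 K.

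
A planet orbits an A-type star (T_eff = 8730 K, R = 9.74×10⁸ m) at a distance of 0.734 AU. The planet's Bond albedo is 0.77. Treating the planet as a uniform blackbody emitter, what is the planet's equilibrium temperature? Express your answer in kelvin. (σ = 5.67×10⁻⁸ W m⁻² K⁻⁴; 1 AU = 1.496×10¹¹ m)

d = 0.734 AU = 1.10×10¹¹ m.
L = 4πR_⋆²σT_⋆⁴ = 4π(9.74×10⁸)² × 5.67×10⁻⁸ × (8730)⁴ = 3.93×10²⁷ W.
S = L/(4πd²) = 2.59×10⁴ W m⁻².
Energy balance: absorbed = emitted ⇒ πR²·S(1−A) = 4πR²·σT_eq⁴, so T_eq⁴ = S(1−A)/(4σ).
T_eq = [2.59×10⁴ × 0.23 / (4 × 5.67×10⁻⁸)]^(1/4) = (2.63×10¹⁰)^(1/4) = 403 K.

T_eq ≈ 403 K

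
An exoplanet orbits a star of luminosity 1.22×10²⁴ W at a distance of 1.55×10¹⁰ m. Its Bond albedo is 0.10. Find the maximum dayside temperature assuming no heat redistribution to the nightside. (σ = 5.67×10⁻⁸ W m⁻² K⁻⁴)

Flux: S = L/(4πd²) = 1.22×10²⁴/(4π×(1.55×10¹⁰)²) = 404 W m⁻².
With no redistribution each surface element balances locally: S(1−A) = σT⁴.
T = [404 × 0.90 / 5.67×10⁻⁸]^(1/4) = (6.41×10⁹)^(1/4) = 283 K.

T_ss ≈ 283 K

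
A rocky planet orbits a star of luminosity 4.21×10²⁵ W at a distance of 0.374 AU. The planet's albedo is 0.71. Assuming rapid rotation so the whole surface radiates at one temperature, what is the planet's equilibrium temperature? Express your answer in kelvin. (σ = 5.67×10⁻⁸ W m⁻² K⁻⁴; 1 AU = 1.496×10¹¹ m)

T_eq ≈ 192 K

d = 0.374 AU = 5.60×10¹⁰ m.
Flux: S = L/(4πd²) = 4.21×10²⁵/(4π×(5.60×10¹⁰)²) = 1070 W m⁻².
Energy balance: absorbed = emitted ⇒ πR²·S(1−A) = 4πR²·σT_eq⁴, so T_eq⁴ = S(1−A)/(4σ).
T_eq = [1070 × 0.29 / (4 × 5.67×10⁻⁸)]^(1/4) = (1.37×10⁹)^(1/4) = 192 K.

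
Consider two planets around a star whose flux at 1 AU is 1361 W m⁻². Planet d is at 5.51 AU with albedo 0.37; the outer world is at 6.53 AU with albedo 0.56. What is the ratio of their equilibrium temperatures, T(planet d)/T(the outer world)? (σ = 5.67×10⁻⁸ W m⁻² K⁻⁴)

T₁/T₂ ≈ 1.191

T_eq = [S₀(1−A)/(4σd²)]^(1/4), so T ∝ (1−A)^(1/4) / √d.
T₁ = [1361×0.63/(4×5.67×10⁻⁸×5.51²)]^(1/4) = 105.64 K.
T₂ = [1361×0.44/(4×5.67×10⁻⁸×6.53²)]^(1/4) = 88.71 K.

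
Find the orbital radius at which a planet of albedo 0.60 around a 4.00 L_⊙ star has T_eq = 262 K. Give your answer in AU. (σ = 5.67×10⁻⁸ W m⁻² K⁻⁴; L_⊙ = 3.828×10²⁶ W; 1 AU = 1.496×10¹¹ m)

L = 4.00 × 3.828×10²⁶ = 1.53×10²⁷ W.
From T_eq⁴ = L(1−A)/(16πσd²): d = √[L(1−A)/(16πσT_eq⁴)].
d = √[1.53×10²⁷ × 0.40 / (16π × 5.67×10⁻⁸ × (262)⁴)] = 2.14×10¹¹ m = 1.43 AU.

d ≈ 1.43 AU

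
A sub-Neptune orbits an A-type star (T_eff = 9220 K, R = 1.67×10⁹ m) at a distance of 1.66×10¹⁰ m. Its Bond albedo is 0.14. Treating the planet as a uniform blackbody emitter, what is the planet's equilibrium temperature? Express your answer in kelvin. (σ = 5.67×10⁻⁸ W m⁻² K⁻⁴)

T_eq ≈ 1990 K

L = 4πR_⋆²σT_⋆⁴ = 4π(1.67×10⁹)² × 5.67×10⁻⁸ × (9220)⁴ = 1.44×10²⁸ W.
S = L/(4πd²) = 4.15×10⁶ W m⁻².
Energy balance: absorbed = emitted ⇒ πR²·S(1−A) = 4πR²·σT_eq⁴, so T_eq⁴ = S(1−A)/(4σ).
T_eq = [4.15×10⁶ × 0.86 / (4 × 5.67×10⁻⁸)]^(1/4) = (1.57×10¹³)^(1/4) = 1990 K.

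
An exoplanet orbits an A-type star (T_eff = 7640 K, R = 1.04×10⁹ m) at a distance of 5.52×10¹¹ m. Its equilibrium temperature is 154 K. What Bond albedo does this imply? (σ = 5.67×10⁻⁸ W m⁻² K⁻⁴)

L = 4πR_⋆²σT_⋆⁴ = 4π(1.04×10⁹)² × 5.67×10⁻⁸ × (7640)⁴ = 2.63×10²⁷ W.
S = L/(4πd²) = 686 W m⁻².
From T_eq⁴ = S(1−A)/(4σ): 1−A = 4σT_eq⁴/S.
1−A = 4 × 5.67×10⁻⁸ × (154)⁴ / 686 = 0.186.

A ≈ 0.81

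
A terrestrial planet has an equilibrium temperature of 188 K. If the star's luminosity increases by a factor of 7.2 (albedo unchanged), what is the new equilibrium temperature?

T_eq ≈ 308 K

T_eq ∝ L^(1/4) · d^(−1/2).
T′ = 188 × 7.2^(1/4) = 308 K.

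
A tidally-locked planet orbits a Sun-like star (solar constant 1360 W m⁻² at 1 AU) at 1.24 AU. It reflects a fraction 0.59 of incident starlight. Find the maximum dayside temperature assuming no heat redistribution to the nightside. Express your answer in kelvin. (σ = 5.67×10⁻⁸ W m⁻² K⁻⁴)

Flux at 1.24 AU: S = 1360/1.24² = 884 W m⁻².
With no redistribution each surface element balances locally: S(1−A) = σT⁴.
T = [884 × 0.41 / 5.67×10⁻⁸]^(1/4) = (6.40×10⁹)^(1/4) = 283 K.

T_ss ≈ 283 K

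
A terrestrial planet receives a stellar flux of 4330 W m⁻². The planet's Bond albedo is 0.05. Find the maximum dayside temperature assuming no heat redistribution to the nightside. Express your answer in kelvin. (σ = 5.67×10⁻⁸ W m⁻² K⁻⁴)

T_ss ≈ 519 K

With no redistribution each surface element balances locally: S(1−A) = σT⁴.
T = [4330 × 0.95 / 5.67×10⁻⁸]^(1/4) = (7.25×10¹⁰)^(1/4) = 519 K.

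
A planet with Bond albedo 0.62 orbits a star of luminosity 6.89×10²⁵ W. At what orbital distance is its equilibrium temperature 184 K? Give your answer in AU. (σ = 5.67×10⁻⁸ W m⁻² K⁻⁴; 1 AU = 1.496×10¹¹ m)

From T_eq⁴ = L(1−A)/(16πσd²): d = √[L(1−A)/(16πσT_eq⁴)].
d = √[6.89×10²⁵ × 0.38 / (16π × 5.67×10⁻⁸ × (184)⁴)] = 8.95×10¹⁰ m = 0.598 AU.

d ≈ 0.598 AU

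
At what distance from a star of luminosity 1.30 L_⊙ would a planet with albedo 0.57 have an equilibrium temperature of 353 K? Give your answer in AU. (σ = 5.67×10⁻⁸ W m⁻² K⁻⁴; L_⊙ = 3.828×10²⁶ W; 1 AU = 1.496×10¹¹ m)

L = 1.30 × 3.828×10²⁶ = 4.98×10²⁶ W.
From T_eq⁴ = L(1−A)/(16πσd²): d = √[L(1−A)/(16πσT_eq⁴)].
d = √[4.98×10²⁶ × 0.43 / (16π × 5.67×10⁻⁸ × (353)⁴)] = 6.95×10¹⁰ m = 0.465 AU.

d ≈ 0.465 AU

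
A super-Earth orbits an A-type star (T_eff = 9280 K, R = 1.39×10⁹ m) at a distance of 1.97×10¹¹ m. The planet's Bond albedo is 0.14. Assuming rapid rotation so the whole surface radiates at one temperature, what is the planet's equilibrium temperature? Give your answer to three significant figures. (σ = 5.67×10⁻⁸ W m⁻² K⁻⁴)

T_eq ≈ 531 K

L = 4πR_⋆²σT_⋆⁴ = 4π(1.39×10⁹)² × 5.67×10⁻⁸ × (9280)⁴ = 1.02×10²⁸ W.
S = L/(4πd²) = 2.09×10⁴ W m⁻².
Energy balance: absorbed = emitted ⇒ πR²·S(1−A) = 4πR²·σT_eq⁴, so T_eq⁴ = S(1−A)/(4σ).
T_eq = [2.09×10⁴ × 0.86 / (4 × 5.67×10⁻⁸)]^(1/4) = (7.94×10¹⁰)^(1/4) = 531 K.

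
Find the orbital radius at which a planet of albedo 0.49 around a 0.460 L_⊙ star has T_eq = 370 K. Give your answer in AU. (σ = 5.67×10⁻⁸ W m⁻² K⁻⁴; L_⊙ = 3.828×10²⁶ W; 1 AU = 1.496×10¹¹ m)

d ≈ 0.274 AU

L = 0.460 × 3.828×10²⁶ = 1.76×10²⁶ W.
From T_eq⁴ = L(1−A)/(16πσd²): d = √[L(1−A)/(16πσT_eq⁴)].
d = √[1.76×10²⁶ × 0.51 / (16π × 5.67×10⁻⁸ × (370)⁴)] = 4.10×10¹⁰ m = 0.274 AU.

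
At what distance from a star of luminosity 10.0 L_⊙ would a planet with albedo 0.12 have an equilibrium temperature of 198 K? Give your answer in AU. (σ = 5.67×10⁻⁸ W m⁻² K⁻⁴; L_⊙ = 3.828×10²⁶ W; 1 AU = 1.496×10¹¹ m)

L = 10.0 × 3.828×10²⁶ = 3.83×10²⁷ W.
From T_eq⁴ = L(1−A)/(16πσd²): d = √[L(1−A)/(16πσT_eq⁴)].
d = √[3.83×10²⁷ × 0.88 / (16π × 5.67×10⁻⁸ × (198)⁴)] = 8.77×10¹¹ m = 5.86 AU.

d ≈ 5.86 AU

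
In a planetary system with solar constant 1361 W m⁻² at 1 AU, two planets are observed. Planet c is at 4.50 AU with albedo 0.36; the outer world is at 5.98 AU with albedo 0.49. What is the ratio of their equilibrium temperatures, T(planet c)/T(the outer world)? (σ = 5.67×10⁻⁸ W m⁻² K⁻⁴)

T_eq = [S₀(1−A)/(4σd²)]^(1/4), so T ∝ (1−A)^(1/4) / √d.
T₁ = [1361×0.64/(4×5.67×10⁻⁸×4.50²)]^(1/4) = 117.35 K.
T₂ = [1361×0.51/(4×5.67×10⁻⁸×5.98²)]^(1/4) = 96.18 K.

T₁/T₂ ≈ 1.220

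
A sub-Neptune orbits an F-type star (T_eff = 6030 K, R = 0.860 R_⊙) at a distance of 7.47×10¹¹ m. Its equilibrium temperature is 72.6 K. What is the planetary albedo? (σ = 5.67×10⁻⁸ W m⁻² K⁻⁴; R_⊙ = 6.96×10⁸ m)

A ≈ 0.87

R_⋆ = 0.860 × 6.96×10⁸ = 5.99×10⁸ m.
L = 4πR_⋆²σT_⋆⁴ = 4π(5.99×10⁸)² × 5.67×10⁻⁸ × (6030)⁴ = 3.38×10²⁶ W.
S = L/(4πd²) = 48.1 W m⁻².
From T_eq⁴ = S(1−A)/(4σ): 1−A = 4σT_eq⁴/S.
1−A = 4 × 5.67×10⁻⁸ × (72.6)⁴ / 48.1 = 0.131.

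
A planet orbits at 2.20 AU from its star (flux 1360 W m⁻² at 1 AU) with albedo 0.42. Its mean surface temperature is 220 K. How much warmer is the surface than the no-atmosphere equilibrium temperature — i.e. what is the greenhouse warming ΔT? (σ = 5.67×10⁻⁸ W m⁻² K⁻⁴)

ΔT ≈ 56.3 K

S = 1360/2.20² = 281.0 W m⁻².
T_eq = [S(1−A)/(4σ)]^(1/4) = [281.0×0.58/(4×5.67×10⁻⁸)]^(1/4) = 163.7 K.
ΔT = T_surf − T_eq = 220 − 163.7.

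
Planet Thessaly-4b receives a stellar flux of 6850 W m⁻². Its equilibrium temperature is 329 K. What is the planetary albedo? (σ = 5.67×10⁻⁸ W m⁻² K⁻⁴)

A ≈ 0.61

From T_eq⁴ = S(1−A)/(4σ): 1−A = 4σT_eq⁴/S.
1−A = 4 × 5.67×10⁻⁸ × (329)⁴ / 6850 = 0.388.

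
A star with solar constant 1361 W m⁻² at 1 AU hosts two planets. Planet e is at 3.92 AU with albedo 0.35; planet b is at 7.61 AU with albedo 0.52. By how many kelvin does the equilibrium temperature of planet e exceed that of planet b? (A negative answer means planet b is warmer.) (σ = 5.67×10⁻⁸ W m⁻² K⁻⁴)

ΔT ≈ 42.2 K

T_eq = [S₀(1−A)/(4σd²)]^(1/4), so T ∝ (1−A)^(1/4) / √d.
T₁ = [1361×0.65/(4×5.67×10⁻⁸×3.92²)]^(1/4) = 126.22 K.
T₂ = [1361×0.48/(4×5.67×10⁻⁸×7.61²)]^(1/4) = 83.98 K.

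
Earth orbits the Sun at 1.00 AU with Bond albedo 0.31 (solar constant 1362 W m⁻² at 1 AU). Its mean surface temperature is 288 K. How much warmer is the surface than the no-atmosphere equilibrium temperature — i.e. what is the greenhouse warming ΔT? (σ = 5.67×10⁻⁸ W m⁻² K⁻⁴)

ΔT ≈ 34.3 K

S = 1362/1.00² = 1362 W m⁻².
T_eq = [S(1−A)/(4σ)]^(1/4) = [1362×0.69/(4×5.67×10⁻⁸)]^(1/4) = 253.7 K.
ΔT = T_surf − T_eq = 288 − 253.7.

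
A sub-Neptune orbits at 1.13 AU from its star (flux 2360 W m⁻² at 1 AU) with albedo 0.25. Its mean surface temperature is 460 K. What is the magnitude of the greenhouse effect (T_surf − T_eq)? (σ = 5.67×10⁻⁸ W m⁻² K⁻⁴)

S = 2360/1.13² = 1848 W m⁻².
T_eq = [S(1−A)/(4σ)]^(1/4) = [1848×0.75/(4×5.67×10⁻⁸)]^(1/4) = 279.6 K.
ΔT = T_surf − T_eq = 460 − 279.6.

ΔT ≈ 180.4 K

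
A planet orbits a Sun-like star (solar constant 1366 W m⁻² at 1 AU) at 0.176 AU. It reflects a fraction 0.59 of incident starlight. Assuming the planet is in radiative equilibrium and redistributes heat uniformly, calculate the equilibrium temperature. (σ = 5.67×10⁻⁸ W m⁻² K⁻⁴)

T_eq ≈ 531 K

Flux at 0.176 AU: S = 1366/0.176² = 4.41×10⁴ W m⁻².
Energy balance: absorbed = emitted ⇒ πR²·S(1−A) = 4πR²·σT_eq⁴, so T_eq⁴ = S(1−A)/(4σ).
T_eq = [4.41×10⁴ × 0.41 / (4 × 5.67×10⁻⁸)]^(1/4) = (7.97×10¹⁰)^(1/4) = 531 K.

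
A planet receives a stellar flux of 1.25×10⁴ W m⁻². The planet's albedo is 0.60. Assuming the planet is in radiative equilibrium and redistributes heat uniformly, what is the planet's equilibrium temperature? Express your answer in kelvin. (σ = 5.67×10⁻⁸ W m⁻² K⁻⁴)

T_eq ≈ 385 K

Energy balance: absorbed = emitted ⇒ πR²·S(1−A) = 4πR²·σT_eq⁴, so T_eq⁴ = S(1−A)/(4σ).
T_eq = [1.25×10⁴ × 0.40 / (4 × 5.67×10⁻⁸)]^(1/4) = (2.20×10¹⁰)^(1/4) = 385 K.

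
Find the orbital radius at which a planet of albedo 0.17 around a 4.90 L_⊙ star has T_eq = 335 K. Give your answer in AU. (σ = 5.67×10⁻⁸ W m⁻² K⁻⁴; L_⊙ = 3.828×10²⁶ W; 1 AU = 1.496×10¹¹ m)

L = 4.90 × 3.828×10²⁶ = 1.88×10²⁷ W.
From T_eq⁴ = L(1−A)/(16πσd²): d = √[L(1−A)/(16πσT_eq⁴)].
d = √[1.88×10²⁷ × 0.83 / (16π × 5.67×10⁻⁸ × (335)⁴)] = 2.08×10¹¹ m = 1.39 AU.

d ≈ 1.39 AU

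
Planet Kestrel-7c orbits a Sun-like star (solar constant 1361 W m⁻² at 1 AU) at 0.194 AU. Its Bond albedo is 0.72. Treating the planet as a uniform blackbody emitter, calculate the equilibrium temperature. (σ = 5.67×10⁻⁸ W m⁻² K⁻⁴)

T_eq ≈ 460 K

Flux at 0.194 AU: S = 1361/0.194² = 3.62×10⁴ W m⁻².
Energy balance: absorbed = emitted ⇒ πR²·S(1−A) = 4πR²·σT_eq⁴, so T_eq⁴ = S(1−A)/(4σ).
T_eq = [3.62×10⁴ × 0.28 / (4 × 5.67×10⁻⁸)]^(1/4) = (4.46×10¹⁰)^(1/4) = 460 K.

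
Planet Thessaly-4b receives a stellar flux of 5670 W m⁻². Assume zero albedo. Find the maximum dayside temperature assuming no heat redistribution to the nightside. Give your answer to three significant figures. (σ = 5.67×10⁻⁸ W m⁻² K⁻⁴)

With no redistribution each surface element balances locally: S(1−A) = σT⁴.
T = [5670 × 1.00 / 5.67×10⁻⁸]^(1/4) = (1.00×10¹¹)^(1/4) = 562 K.

T_ss ≈ 562 K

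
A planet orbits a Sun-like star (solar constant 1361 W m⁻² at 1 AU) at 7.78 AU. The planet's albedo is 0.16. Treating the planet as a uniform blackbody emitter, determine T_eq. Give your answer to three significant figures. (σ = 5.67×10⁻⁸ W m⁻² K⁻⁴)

T_eq ≈ 95.5 K

Flux at 7.78 AU: S = 1361/7.78² = 22.5 W m⁻².
Energy balance: absorbed = emitted ⇒ πR²·S(1−A) = 4πR²·σT_eq⁴, so T_eq⁴ = S(1−A)/(4σ).
T_eq = [22.5 × 0.84 / (4 × 5.67×10⁻⁸)]^(1/4) = (8.33×10⁷)^(1/4) = 95.5 K.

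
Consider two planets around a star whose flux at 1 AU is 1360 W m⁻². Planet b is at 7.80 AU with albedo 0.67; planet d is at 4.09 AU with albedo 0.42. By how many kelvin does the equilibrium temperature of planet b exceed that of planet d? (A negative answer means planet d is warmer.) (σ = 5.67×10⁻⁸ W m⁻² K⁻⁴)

T_eq = [S₀(1−A)/(4σd²)]^(1/4), so T ∝ (1−A)^(1/4) / √d.
T₁ = [1360×0.33/(4×5.67×10⁻⁸×7.80²)]^(1/4) = 75.52 K.
T₂ = [1360×0.58/(4×5.67×10⁻⁸×4.09²)]^(1/4) = 120.08 K.

ΔT ≈ -44.6 K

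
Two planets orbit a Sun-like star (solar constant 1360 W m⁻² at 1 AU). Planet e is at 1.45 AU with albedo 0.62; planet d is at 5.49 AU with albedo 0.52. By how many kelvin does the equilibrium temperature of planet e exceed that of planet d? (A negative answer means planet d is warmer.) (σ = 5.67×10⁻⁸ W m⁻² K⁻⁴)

T_eq = [S₀(1−A)/(4σd²)]^(1/4), so T ∝ (1−A)^(1/4) / √d.
T₁ = [1360×0.38/(4×5.67×10⁻⁸×1.45²)]^(1/4) = 181.44 K.
T₂ = [1360×0.48/(4×5.67×10⁻⁸×5.49²)]^(1/4) = 98.85 K.

ΔT ≈ 82.6 K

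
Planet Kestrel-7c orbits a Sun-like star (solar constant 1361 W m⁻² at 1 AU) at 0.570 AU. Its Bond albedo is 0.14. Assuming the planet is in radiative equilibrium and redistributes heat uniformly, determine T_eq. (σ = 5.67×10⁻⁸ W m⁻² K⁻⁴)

T_eq ≈ 355 K

Flux at 0.570 AU: S = 1361/0.570² = 4190 W m⁻².
Energy balance: absorbed = emitted ⇒ πR²·S(1−A) = 4πR²·σT_eq⁴, so T_eq⁴ = S(1−A)/(4σ).
T_eq = [4190 × 0.86 / (4 × 5.67×10⁻⁸)]^(1/4) = (1.59×10¹⁰)^(1/4) = 355 K.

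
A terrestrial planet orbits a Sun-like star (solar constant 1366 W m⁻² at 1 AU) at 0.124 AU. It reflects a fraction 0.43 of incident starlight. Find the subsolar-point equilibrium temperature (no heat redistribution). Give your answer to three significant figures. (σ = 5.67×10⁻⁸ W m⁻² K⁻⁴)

Flux at 0.124 AU: S = 1366/0.124² = 8.88×10⁴ W m⁻².
At the subsolar point the surface absorbs S(1−A) and emits σT⁴ per unit area — no factor of 4, since only the local patch is in balance.
T = [8.88×10⁴ × 0.57 / 5.67×10⁻⁸]^(1/4) = (8.93×10¹¹)^(1/4) = 972 K.

T_ss ≈ 972 K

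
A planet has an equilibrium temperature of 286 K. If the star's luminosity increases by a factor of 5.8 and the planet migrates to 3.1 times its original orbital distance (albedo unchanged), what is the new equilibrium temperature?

T_eq ∝ L^(1/4) · d^(−1/2).
T′ = 286 × 5.8^(1/4) / 3.1^(1/2) = 252 K.

T_eq ≈ 252 K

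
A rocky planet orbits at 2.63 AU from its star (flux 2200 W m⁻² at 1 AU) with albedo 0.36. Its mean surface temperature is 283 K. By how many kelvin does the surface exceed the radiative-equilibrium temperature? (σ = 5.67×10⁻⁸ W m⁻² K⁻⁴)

ΔT ≈ 109.9 K

S = 2200/2.63² = 318.1 W m⁻².
T_eq = [S(1−A)/(4σ)]^(1/4) = [318.1×0.64/(4×5.67×10⁻⁸)]^(1/4) = 173.1 K.
ΔT = T_surf − T_eq = 283 − 173.1.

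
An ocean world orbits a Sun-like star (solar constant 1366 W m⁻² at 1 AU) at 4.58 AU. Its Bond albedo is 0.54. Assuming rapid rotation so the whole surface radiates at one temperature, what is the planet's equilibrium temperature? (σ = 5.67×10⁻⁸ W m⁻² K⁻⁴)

Flux at 4.58 AU: S = 1366/4.58² = 65.1 W m⁻².
Energy balance: absorbed = emitted ⇒ πR²·S(1−A) = 4πR²·σT_eq⁴, so T_eq⁴ = S(1−A)/(4σ).
T_eq = [65.1 × 0.46 / (4 × 5.67×10⁻⁸)]^(1/4) = (1.32×10⁸)^(1/4) = 107 K.

T_eq ≈ 107 K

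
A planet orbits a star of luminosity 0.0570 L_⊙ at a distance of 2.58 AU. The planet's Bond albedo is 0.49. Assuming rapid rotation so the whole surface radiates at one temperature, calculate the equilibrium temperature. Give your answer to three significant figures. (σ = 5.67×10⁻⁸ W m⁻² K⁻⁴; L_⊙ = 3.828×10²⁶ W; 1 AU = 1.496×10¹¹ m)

T_eq ≈ 71.6 K

d = 2.58 AU = 3.86×10¹¹ m.
L = 0.0570 × 3.828×10²⁶ = 2.18×10²⁵ W.
Flux: S = L/(4πd²) = 2.18×10²⁵/(4π×(3.86×10¹¹)²) = 11.7 W m⁻².
Energy balance: absorbed = emitted ⇒ πR²·S(1−A) = 4πR²·σT_eq⁴, so T_eq⁴ = S(1−A)/(4σ).
T_eq = [11.7 × 0.51 / (4 × 5.67×10⁻⁸)]^(1/4) = (2.62×10⁷)^(1/4) = 71.6 K.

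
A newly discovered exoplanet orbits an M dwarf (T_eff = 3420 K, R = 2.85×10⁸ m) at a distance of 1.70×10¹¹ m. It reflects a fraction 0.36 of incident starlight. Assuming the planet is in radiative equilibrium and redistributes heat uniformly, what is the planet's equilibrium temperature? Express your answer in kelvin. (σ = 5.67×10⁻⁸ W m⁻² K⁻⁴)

L = 4πR_⋆²σT_⋆⁴ = 4π(2.85×10⁸)² × 5.67×10⁻⁸ × (3420)⁴ = 7.92×10²⁴ W.
S = L/(4πd²) = 21.8 W m⁻².
Energy balance: absorbed = emitted ⇒ πR²·S(1−A) = 4πR²·σT_eq⁴, so T_eq⁴ = S(1−A)/(4σ).
T_eq = [21.8 × 0.64 / (4 × 5.67×10⁻⁸)]^(1/4) = (6.15×10⁷)^(1/4) = 88.6 K.

T_eq ≈ 88.6 K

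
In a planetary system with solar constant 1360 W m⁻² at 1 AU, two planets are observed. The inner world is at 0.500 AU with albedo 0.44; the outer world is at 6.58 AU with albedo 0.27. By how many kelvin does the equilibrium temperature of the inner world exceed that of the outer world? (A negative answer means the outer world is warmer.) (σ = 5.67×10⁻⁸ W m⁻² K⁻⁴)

T_eq = [S₀(1−A)/(4σd²)]^(1/4), so T ∝ (1−A)^(1/4) / √d.
T₁ = [1360×0.56/(4×5.67×10⁻⁸×0.500²)]^(1/4) = 340.44 K.
T₂ = [1360×0.73/(4×5.67×10⁻⁸×6.58²)]^(1/4) = 100.27 K.

ΔT ≈ 240.2 K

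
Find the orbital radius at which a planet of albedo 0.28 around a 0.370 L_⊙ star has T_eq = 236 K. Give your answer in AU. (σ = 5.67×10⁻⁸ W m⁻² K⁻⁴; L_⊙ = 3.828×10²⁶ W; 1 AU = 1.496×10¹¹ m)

d ≈ 0.718 AU

L = 0.370 × 3.828×10²⁶ = 1.42×10²⁶ W.
From T_eq⁴ = L(1−A)/(16πσd²): d = √[L(1−A)/(16πσT_eq⁴)].
d = √[1.42×10²⁶ × 0.72 / (16π × 5.67×10⁻⁸ × (236)⁴)] = 1.07×10¹¹ m = 0.718 AU.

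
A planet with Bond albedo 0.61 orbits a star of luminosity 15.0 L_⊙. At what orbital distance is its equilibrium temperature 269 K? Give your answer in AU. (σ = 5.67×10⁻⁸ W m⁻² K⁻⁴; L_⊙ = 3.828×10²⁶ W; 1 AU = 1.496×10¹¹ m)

d ≈ 2.59 AU

L = 15.0 × 3.828×10²⁶ = 5.74×10²⁷ W.
From T_eq⁴ = L(1−A)/(16πσd²): d = √[L(1−A)/(16πσT_eq⁴)].
d = √[5.74×10²⁷ × 0.39 / (16π × 5.67×10⁻⁸ × (269)⁴)] = 3.87×10¹¹ m = 2.59 AU.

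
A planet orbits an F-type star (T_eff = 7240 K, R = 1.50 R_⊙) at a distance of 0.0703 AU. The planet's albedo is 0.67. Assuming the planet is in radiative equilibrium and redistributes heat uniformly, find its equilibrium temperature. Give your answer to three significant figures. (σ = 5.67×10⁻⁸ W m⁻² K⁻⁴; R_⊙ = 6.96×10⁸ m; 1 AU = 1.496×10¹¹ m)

R_⋆ = 1.50 × 6.96×10⁸ = 1.04×10⁹ m.
d = 0.0703 AU = 1.05×10¹⁰ m.
L = 4πR_⋆²σT_⋆⁴ = 4π(1.04×10⁹)² × 5.67×10⁻⁸ × (7240)⁴ = 2.13×10²⁷ W.
S = L/(4πd²) = 1.54×10⁶ W m⁻².
Energy balance: absorbed = emitted ⇒ πR²·S(1−A) = 4πR²·σT_eq⁴, so T_eq⁴ = S(1−A)/(4σ).
T_eq = [1.54×10⁶ × 0.33 / (4 × 5.67×10⁻⁸)]^(1/4) = (2.23×10¹²)^(1/4) = 1220 K.

T_eq ≈ 1220 K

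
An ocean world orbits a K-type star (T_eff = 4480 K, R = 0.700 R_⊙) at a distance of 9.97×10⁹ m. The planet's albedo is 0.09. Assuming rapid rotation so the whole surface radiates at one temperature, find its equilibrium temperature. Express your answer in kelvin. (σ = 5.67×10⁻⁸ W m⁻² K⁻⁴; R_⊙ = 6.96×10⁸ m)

T_eq ≈ 684 K

R_⋆ = 0.700 × 6.96×10⁸ = 4.87×10⁸ m.
L = 4πR_⋆²σT_⋆⁴ = 4π(4.87×10⁸)² × 5.67×10⁻⁸ × (4480)⁴ = 6.81×10²⁵ W.
S = L/(4πd²) = 5.45×10⁴ W m⁻².
Energy balance: absorbed = emitted ⇒ πR²·S(1−A) = 4πR²·σT_eq⁴, so T_eq⁴ = S(1−A)/(4σ).
T_eq = [5.45×10⁴ × 0.91 / (4 × 5.67×10⁻⁸)]^(1/4) = (2.19×10¹¹)^(1/4) = 684 K.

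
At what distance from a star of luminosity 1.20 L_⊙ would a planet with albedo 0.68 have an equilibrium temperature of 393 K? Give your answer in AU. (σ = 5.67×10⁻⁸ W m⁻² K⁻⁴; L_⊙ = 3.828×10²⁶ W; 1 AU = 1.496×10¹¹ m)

L = 1.20 × 3.828×10²⁶ = 4.59×10²⁶ W.
From T_eq⁴ = L(1−A)/(16πσd²): d = √[L(1−A)/(16πσT_eq⁴)].
d = √[4.59×10²⁶ × 0.32 / (16π × 5.67×10⁻⁸ × (393)⁴)] = 4.65×10¹⁰ m = 0.311 AU.

d ≈ 0.311 AU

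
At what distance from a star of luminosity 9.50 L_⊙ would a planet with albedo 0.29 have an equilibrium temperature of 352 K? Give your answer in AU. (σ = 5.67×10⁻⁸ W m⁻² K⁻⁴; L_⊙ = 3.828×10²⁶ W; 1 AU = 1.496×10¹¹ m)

L = 9.50 × 3.828×10²⁶ = 3.64×10²⁷ W.
From T_eq⁴ = L(1−A)/(16πσd²): d = √[L(1−A)/(16πσT_eq⁴)].
d = √[3.64×10²⁷ × 0.71 / (16π × 5.67×10⁻⁸ × (352)⁴)] = 2.43×10¹¹ m = 1.62 AU.

d ≈ 1.62 AU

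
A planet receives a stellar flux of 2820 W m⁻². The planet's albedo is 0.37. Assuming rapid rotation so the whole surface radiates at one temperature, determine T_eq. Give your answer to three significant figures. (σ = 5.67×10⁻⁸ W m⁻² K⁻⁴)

T_eq ≈ 297 K

Energy balance: absorbed = emitted ⇒ πR²·S(1−A) = 4πR²·σT_eq⁴, so T_eq⁴ = S(1−A)/(4σ).
T_eq = [2820 × 0.63 / (4 × 5.67×10⁻⁸)]^(1/4) = (7.83×10⁹)^(1/4) = 297 K.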